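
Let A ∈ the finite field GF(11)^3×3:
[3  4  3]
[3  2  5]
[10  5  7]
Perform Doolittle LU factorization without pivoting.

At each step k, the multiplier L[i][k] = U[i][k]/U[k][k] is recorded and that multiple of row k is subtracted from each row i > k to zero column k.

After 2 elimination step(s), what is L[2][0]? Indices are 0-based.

L[2][0] = 7

[col 0] pivot 3
  R1 -= 1*R0 → (0, 9, 2)  (L[1][0] := 1)
  R2 -= 7*R0 → (0, 10, 8)  (L[2][0] := 7)
[col 1] pivot 9
  R2 -= 6*R1 → (0, 0, 7)  (L[2][1] := 6)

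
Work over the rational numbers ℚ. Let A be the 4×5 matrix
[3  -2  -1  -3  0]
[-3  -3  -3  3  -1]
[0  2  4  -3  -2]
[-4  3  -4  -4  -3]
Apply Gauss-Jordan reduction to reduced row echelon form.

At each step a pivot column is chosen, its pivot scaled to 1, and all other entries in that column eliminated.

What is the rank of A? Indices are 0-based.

step 1: normalize row 0 (÷3) = (1, -2/3, -1/3, -1, 0)
  row 1: subtract -3×row0 = (0, -5, -4, 0, -1)
  row 3: subtract -4×row0 = (0, 1/3, -16/3, -8, -3)
step 2: normalize row 1 (÷-5) = (0, 1, 4/5, 0, 1/5)
  row 0: subtract -2/3×row1 = (1, 0, 1/5, -1, 2/15)
  row 2: subtract 2×row1 = (0, 0, 12/5, -3, -12/5)
  row 3: subtract 1/3×row1 = (0, 0, -28/5, -8, -46/15)
step 3: normalize row 2 (÷12/5) = (0, 0, 1, -5/4, -1)
  row 0: subtract 1/5×row2 = (1, 0, 0, -3/4, 1/3)
  row 1: subtract 4/5×row2 = (0, 1, 0, 1, 1)
  row 3: subtract -28/5×row2 = (0, 0, 0, -15, -26/3)
step 4: normalize row 3 (÷-15) = (0, 0, 0, 1, 26/45)
  row 0: subtract -3/4×row3 = (1, 0, 0, 0, 23/30)
  row 1: subtract 1×row3 = (0, 1, 0, 0, 19/45)
  row 2: subtract -5/4×row3 = (0, 0, 1, 0, -5/18)

rank = 4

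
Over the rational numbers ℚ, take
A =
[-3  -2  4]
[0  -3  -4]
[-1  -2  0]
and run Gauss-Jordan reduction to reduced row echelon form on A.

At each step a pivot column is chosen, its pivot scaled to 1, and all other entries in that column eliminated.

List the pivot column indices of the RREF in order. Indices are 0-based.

pivot columns: 0, 1, 2

pivot(0,0)=-3: scale R0 → (1, 2/3, -4/3)
  clear (2,0): R2 −= (-1)R0 → (0, -4/3, -4/3)
pivot(1,1)=-3: scale R1 → (0, 1, 4/3)
  clear (0,1): R0 −= (2/3)R1 → (1, 0, -20/9)
  clear (2,1): R2 −= (-4/3)R1 → (0, 0, 4/9)
pivot(2,2)=4/9: scale R2 → (0, 0, 1)
  clear (0,2): R0 −= (-20/9)R2 → (1, 0, 0)
  clear (1,2): R1 −= (4/3)R2 → (0, 1, 0)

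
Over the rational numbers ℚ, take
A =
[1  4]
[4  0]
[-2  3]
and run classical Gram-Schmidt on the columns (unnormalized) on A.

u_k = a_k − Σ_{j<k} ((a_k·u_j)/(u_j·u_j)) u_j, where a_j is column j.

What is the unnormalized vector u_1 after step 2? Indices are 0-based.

Step 1: u_0 = a_0 = (1, 4, -2).
Step 2: u_1 = a_1 − (-2/21)·u_0 = (86/21, 8/21, 59/21).

u_1 = (86/21, 8/21, 59/21)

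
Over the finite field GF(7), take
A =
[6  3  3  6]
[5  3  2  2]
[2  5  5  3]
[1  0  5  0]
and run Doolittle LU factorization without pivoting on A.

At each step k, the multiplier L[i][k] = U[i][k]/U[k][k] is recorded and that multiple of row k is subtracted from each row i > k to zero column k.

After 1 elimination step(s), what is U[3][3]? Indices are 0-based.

[col 0] pivot 6
  R1 -= 2*R0 → (0, 4, 3, 4)  (L[1][0] := 2)
  R2 -= 5*R0 → (0, 4, 4, 1)  (L[2][0] := 5)
  R3 -= 6*R0 → (0, 3, 1, 6)  (L[3][0] := 6)

U[3][3] = 6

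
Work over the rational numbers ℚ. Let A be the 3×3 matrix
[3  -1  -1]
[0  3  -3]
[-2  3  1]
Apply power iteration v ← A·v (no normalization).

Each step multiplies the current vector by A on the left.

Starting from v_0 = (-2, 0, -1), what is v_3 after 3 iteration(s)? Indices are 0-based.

v_0 = (-2, 0, -1).
v_1 = A·v_0 = (-5, 3, 3).
v_2 = A·v_1 = (-21, 0, 22).
v_3 = A·v_2 = (-85, -66, 64).

v_3 = (-85, -66, 64)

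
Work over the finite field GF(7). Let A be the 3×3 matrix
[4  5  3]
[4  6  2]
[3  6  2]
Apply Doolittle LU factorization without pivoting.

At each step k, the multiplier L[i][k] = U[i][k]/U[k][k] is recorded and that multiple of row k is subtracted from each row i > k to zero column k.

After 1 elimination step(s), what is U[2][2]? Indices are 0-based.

[col 0] pivot 4
  R1 -= 1*R0 → (0, 1, 6)  (L[1][0] := 1)
  R2 -= 6*R0 → (0, 4, 5)  (L[2][0] := 6)

U[2][2] = 5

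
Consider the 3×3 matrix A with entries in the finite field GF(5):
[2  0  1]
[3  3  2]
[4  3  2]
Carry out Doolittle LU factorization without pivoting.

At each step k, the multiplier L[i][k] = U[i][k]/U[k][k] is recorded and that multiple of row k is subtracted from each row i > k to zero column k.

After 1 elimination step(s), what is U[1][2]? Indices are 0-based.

k=0: U[0][0]=2
  eliminate (1,0): mult=4, new row 1: (0, 3, 3); set L[1][0]=4
  eliminate (2,0): mult=2, new row 2: (0, 3, 0); set L[2][0]=2

U[1][2] = 3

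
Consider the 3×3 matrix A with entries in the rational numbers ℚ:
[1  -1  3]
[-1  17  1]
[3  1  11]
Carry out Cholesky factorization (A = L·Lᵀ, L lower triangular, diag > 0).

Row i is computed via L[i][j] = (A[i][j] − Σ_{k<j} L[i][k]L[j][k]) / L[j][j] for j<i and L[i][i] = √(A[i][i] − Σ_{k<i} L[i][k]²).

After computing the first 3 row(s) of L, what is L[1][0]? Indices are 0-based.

L[1][0] = -1

Step 1: L[0][0] = √(1) = 1.
  L[1][0] = (-1) / L[0][0] = -1.
Step 2: L[1][1] = √(16) = 4.
  L[2][0] = (3) / L[0][0] = 3.
  L[2][1] = (4) / L[1][1] = 1.
Step 3: L[2][2] = √(1) = 1.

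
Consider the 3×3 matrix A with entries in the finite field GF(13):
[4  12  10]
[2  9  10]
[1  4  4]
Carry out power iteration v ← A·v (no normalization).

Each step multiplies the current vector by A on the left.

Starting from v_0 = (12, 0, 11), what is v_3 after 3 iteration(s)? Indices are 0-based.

v_3 = (7, 4, 6)

v_0 = (12, 0, 11).
v_1 = A·v_0 = (2, 4, 4).
v_2 = A·v_1 = (5, 2, 8).
v_3 = A·v_2 = (7, 4, 6).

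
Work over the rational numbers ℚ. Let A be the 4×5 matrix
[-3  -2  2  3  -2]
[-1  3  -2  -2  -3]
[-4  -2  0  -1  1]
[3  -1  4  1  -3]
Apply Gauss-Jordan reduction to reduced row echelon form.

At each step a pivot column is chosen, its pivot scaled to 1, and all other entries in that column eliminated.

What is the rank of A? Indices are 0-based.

rank = 4

[1] R0 /= -3  ⇒  (1, 2/3, -2/3, -1, 2/3)
     R1 -= -1·R0  ⇒  (0, 11/3, -8/3, -3, -7/3)
     R2 -= -4·R0  ⇒  (0, 2/3, -8/3, -5, 11/3)
     R3 -= 3·R0  ⇒  (0, -3, 6, 4, -5)
[2] R1 /= 11/3  ⇒  (0, 1, -8/11, -9/11, -7/11)
     R0 -= 2/3·R1  ⇒  (1, 0, -2/11, -5/11, 12/11)
     R2 -= 2/3·R1  ⇒  (0, 0, -24/11, -49/11, 45/11)
     R3 -= -3·R1  ⇒  (0, 0, 42/11, 17/11, -76/11)
[3] R2 /= -24/11  ⇒  (0, 0, 1, 49/24, -15/8)
     R0 -= -2/11·R2  ⇒  (1, 0, 0, -1/12, 3/4)
     R1 -= -8/11·R2  ⇒  (0, 1, 0, 2/3, -2)
     R3 -= 42/11·R2  ⇒  (0, 0, 0, -25/4, 1/4)
[4] R3 /= -25/4  ⇒  (0, 0, 0, 1, -1/25)
     R0 -= -1/12·R3  ⇒  (1, 0, 0, 0, 56/75)
     R1 -= 2/3·R3  ⇒  (0, 1, 0, 0, -148/75)
     R2 -= 49/24·R3  ⇒  (0, 0, 1, 0, -269/150)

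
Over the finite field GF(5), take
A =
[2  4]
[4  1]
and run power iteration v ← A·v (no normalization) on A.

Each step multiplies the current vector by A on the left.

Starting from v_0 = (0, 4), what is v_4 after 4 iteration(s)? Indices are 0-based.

v_4 = (1, 2)

v_0 = (0, 4).
v_1 = A·v_0 = (1, 4).
v_2 = A·v_1 = (3, 3).
v_3 = A·v_2 = (3, 0).
v_4 = A·v_3 = (1, 2).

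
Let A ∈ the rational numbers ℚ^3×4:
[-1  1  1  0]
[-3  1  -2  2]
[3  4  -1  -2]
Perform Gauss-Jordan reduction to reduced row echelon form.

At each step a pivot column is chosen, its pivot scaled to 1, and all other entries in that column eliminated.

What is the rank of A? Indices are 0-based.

[1] R0 /= -1  ⇒  (1, -1, -1, 0)
     R1 -= -3·R0  ⇒  (0, -2, -5, 2)
     R2 -= 3·R0  ⇒  (0, 7, 2, -2)
[2] R1 /= -2  ⇒  (0, 1, 5/2, -1)
     R0 -= -1·R1  ⇒  (1, 0, 3/2, -1)
     R2 -= 7·R1  ⇒  (0, 0, -31/2, 5)
[3] R2 /= -31/2  ⇒  (0, 0, 1, -10/31)
     R0 -= 3/2·R2  ⇒  (1, 0, 0, -16/31)
     R1 -= 5/2·R2  ⇒  (0, 1, 0, -6/31)

rank = 3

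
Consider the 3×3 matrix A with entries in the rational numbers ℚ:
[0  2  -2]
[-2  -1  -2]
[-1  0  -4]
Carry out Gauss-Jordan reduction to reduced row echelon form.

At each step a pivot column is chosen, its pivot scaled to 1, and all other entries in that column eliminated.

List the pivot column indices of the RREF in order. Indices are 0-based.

pivot(0,0): swap R0↔R1
pivot(0,0)=-2: scale R0 → (1, 1/2, 1)
  clear (2,0): R2 −= (-1)R0 → (0, 1/2, -3)
pivot(1,1)=2: scale R1 → (0, 1, -1)
  clear (0,1): R0 −= (1/2)R1 → (1, 0, 3/2)
  clear (2,1): R2 −= (1/2)R1 → (0, 0, -5/2)
pivot(2,2)=-5/2: scale R2 → (0, 0, 1)
  clear (0,2): R0 −= (3/2)R2 → (1, 0, 0)
  clear (1,2): R1 −= (-1)R2 → (0, 1, 0)

pivot columns: 0, 1, 2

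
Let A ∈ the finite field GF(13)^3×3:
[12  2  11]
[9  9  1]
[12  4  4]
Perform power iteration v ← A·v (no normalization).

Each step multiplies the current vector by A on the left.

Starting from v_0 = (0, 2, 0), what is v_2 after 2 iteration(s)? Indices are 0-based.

v_0 = (0, 2, 0).
v_1 = A·v_0 = (4, 5, 8).
v_2 = A·v_1 = (3, 11, 9).

v_2 = (3, 11, 9)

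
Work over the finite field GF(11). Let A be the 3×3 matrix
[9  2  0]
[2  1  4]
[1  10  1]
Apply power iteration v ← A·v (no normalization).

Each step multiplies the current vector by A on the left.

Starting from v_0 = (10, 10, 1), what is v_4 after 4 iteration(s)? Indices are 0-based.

v_4 = (6, 9, 5)

v_0 = (10, 10, 1).
v_1 = A·v_0 = (0, 1, 1).
v_2 = A·v_1 = (2, 5, 0).
v_3 = A·v_2 = (6, 9, 8).
v_4 = A·v_3 = (6, 9, 5).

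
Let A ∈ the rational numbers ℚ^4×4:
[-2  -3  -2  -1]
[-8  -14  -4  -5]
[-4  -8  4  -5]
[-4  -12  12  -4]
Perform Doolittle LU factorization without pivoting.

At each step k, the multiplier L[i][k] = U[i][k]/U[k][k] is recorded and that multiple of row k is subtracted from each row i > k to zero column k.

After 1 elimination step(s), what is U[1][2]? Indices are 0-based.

U[1][2] = 4

k=0: U[0][0]=-2
  eliminate (1,0): mult=4, new row 1: (0, -2, 4, -1); set L[1][0]=4
  eliminate (2,0): mult=2, new row 2: (0, -2, 8, -3); set L[2][0]=2
  eliminate (3,0): mult=2, new row 3: (0, -6, 16, -2); set L[3][0]=2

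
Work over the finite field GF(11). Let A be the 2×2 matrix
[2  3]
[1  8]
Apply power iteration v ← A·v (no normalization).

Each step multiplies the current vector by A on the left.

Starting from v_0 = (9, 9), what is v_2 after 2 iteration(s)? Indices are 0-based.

v_0 = (9, 9).
v_1 = A·v_0 = (1, 4).
v_2 = A·v_1 = (3, 0).

v_2 = (3, 0)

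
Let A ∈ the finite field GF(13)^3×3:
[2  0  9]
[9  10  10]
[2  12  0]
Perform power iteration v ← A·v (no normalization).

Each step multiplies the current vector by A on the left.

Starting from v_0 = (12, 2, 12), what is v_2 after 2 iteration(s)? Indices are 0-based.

v_0 = (12, 2, 12).
v_1 = A·v_0 = (2, 1, 9).
v_2 = A·v_1 = (7, 1, 3).

v_2 = (7, 1, 3)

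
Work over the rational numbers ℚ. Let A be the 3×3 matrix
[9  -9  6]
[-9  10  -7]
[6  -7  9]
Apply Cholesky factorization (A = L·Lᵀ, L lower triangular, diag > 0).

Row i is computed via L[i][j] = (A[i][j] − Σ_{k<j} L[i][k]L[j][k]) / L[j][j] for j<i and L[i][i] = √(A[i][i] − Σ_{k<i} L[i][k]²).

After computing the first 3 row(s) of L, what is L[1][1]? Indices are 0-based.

L[1][1] = 1

Step 1: L[0][0] = √(9) = 3.
  L[1][0] = (-9) / L[0][0] = -3.
Step 2: L[1][1] = √(1) = 1.
  L[2][0] = (6) / L[0][0] = 2.
  L[2][1] = (-1) / L[1][1] = -1.
Step 3: L[2][2] = √(4) = 2.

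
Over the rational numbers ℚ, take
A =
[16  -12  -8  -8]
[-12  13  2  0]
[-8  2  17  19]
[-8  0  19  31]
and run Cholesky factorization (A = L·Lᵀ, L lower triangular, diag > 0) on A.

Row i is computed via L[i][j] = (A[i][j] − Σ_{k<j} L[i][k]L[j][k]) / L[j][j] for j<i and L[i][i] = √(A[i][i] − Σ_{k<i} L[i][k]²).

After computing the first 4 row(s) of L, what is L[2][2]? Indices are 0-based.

L[2][2] = 3

Step 1: L[0][0] = √(16) = 4.
  L[1][0] = (-12) / L[0][0] = -3.
Step 2: L[1][1] = √(4) = 2.
  L[2][0] = (-8) / L[0][0] = -2.
  L[2][1] = (-4) / L[1][1] = -2.
Step 3: L[2][2] = √(9) = 3.
  L[3][0] = (-8) / L[0][0] = -2.
  L[3][1] = (-6) / L[1][1] = -3.
  L[3][2] = (9) / L[2][2] = 3.
Step 4: L[3][3] = √(9) = 3.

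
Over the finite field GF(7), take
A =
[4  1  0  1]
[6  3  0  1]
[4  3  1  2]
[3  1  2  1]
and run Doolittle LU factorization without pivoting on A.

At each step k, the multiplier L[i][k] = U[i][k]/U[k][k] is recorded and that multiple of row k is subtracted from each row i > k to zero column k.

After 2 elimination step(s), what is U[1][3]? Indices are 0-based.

U[1][3] = 3

Step 1: pivot at (0,0) is 4.
  row1 ← row1 − (5)·row0  ⇒  L[1][0]=5, U row1=(0, 5, 0, 3)
  row2 ← row2 − (1)·row0  ⇒  L[2][0]=1, U row2=(0, 2, 1, 1)
  row3 ← row3 − (6)·row0  ⇒  L[3][0]=6, U row3=(0, 2, 2, 2)
Step 2: pivot at (1,1) is 5.
  row2 ← row2 − (6)·row1  ⇒  L[2][1]=6, U row2=(0, 0, 1, 4)
  row3 ← row3 − (6)·row1  ⇒  L[3][1]=6, U row3=(0, 0, 2, 5)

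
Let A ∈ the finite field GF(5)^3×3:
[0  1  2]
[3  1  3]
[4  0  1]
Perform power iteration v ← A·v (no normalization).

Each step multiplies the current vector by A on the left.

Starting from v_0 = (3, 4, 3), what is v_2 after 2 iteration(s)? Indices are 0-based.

v_0 = (3, 4, 3).
v_1 = A·v_0 = (0, 2, 0).
v_2 = A·v_1 = (2, 2, 0).

v_2 = (2, 2, 0)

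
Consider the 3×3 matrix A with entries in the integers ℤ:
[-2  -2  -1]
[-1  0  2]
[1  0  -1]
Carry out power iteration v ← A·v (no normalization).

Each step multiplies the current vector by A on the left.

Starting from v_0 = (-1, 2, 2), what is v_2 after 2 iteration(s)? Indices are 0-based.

v_2 = (1, -2, -1)

v_0 = (-1, 2, 2).
v_1 = A·v_0 = (-4, 5, -3).
v_2 = A·v_1 = (1, -2, -1).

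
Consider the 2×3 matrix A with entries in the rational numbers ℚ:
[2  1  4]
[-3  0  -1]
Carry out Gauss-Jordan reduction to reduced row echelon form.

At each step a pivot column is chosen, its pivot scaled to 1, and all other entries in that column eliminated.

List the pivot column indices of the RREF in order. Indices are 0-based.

pivot(0,0)=2: scale R0 → (1, 1/2, 2)
  clear (1,0): R1 −= (-3)R0 → (0, 3/2, 5)
pivot(1,1)=3/2: scale R1 → (0, 1, 10/3)
  clear (0,1): R0 −= (1/2)R1 → (1, 0, 1/3)

pivot columns: 0, 1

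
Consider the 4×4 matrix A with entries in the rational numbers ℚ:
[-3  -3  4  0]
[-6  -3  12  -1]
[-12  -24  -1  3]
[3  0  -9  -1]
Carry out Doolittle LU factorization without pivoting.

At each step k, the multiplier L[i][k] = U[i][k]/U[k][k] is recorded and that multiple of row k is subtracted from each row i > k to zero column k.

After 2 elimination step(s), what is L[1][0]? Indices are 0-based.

[col 0] pivot -3
  R1 -= 2*R0 → (0, 3, 4, -1)  (L[1][0] := 2)
  R2 -= 4*R0 → (0, -12, -17, 3)  (L[2][0] := 4)
  R3 -= -1*R0 → (0, -3, -5, -1)  (L[3][0] := -1)
[col 1] pivot 3
  R2 -= -4*R1 → (0, 0, -1, -1)  (L[2][1] := -4)
  R3 -= -1*R1 → (0, 0, -1, -2)  (L[3][1] := -1)

L[1][0] = 2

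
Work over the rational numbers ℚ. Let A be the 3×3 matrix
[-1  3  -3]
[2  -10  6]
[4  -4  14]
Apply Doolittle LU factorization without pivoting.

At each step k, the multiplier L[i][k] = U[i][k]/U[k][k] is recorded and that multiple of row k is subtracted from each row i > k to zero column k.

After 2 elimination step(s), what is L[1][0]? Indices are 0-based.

Step 1: pivot at (0,0) is -1.
  row1 ← row1 − (-2)·row0  ⇒  L[1][0]=-2, U row1=(0, -4, 0)
  row2 ← row2 − (-4)·row0  ⇒  L[2][0]=-4, U row2=(0, 8, 2)
Step 2: pivot at (1,1) is -4.
  row2 ← row2 − (-2)·row1  ⇒  L[2][1]=-2, U row2=(0, 0, 2)

L[1][0] = -2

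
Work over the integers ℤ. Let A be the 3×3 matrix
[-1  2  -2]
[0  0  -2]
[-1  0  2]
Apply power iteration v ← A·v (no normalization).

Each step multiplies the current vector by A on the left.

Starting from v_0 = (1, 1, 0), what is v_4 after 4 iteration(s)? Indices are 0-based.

v_0 = (1, 1, 0).
v_1 = A·v_0 = (1, 0, -1).
v_2 = A·v_1 = (1, 2, -3).
v_3 = A·v_2 = (9, 6, -7).
v_4 = A·v_3 = (17, 14, -23).

v_4 = (17, 14, -23)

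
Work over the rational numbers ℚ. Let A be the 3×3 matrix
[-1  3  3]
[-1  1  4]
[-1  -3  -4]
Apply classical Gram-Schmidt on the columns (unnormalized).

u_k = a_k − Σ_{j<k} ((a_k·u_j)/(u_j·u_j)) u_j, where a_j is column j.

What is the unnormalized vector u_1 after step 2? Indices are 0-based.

u_1 = (8/3, 2/3, -10/3)

Step 1: u_0 = a_0 = (-1, -1, -1).
Step 2: u_1 = a_1 − (-1/3)·u_0 = (8/3, 2/3, -10/3).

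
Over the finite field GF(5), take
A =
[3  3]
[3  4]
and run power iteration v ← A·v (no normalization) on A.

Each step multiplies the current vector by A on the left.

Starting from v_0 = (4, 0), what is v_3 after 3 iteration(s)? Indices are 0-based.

v_3 = (3, 2)

v_0 = (4, 0).
v_1 = A·v_0 = (2, 2).
v_2 = A·v_1 = (2, 4).
v_3 = A·v_2 = (3, 2).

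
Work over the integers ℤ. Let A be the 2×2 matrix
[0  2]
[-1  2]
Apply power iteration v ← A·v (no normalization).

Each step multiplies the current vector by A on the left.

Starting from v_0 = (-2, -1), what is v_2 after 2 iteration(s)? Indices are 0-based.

v_2 = (0, 2)

v_0 = (-2, -1).
v_1 = A·v_0 = (-2, 0).
v_2 = A·v_1 = (0, 2).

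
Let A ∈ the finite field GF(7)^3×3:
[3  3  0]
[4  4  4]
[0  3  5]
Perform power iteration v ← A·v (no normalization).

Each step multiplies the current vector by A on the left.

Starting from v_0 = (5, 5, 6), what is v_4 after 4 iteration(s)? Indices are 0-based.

v_4 = (6, 5, 1)

v_0 = (5, 5, 6).
v_1 = A·v_0 = (2, 1, 3).
v_2 = A·v_1 = (2, 3, 4).
v_3 = A·v_2 = (1, 1, 1).
v_4 = A·v_3 = (6, 5, 1).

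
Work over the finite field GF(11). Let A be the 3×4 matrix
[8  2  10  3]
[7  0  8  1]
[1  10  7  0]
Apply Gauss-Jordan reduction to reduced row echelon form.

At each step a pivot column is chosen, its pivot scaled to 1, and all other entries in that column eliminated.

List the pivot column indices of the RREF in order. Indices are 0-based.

pivot columns: 0, 1

pivot(0,0)=8: scale R0 → (1, 3, 4, 10)
  clear (1,0): R1 −= (7)R0 → (0, 1, 2, 8)
  clear (2,0): R2 −= (1)R0 → (0, 7, 3, 1)
pivot(1,1)=1: scale R1 → (0, 1, 2, 8)
  clear (0,1): R0 −= (3)R1 → (1, 0, 9, 8)
  clear (2,1): R2 −= (7)R1 → (0, 0, 0, 0)
col 2: no nonzero at/below row 2; advance.
col 3: no nonzero at/below row 2; advance.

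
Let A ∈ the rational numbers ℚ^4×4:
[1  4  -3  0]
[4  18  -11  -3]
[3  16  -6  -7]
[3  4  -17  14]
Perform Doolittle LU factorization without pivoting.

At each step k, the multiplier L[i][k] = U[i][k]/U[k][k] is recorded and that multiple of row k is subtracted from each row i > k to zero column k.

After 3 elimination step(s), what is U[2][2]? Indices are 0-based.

[col 0] pivot 1
  R1 -= 4*R0 → (0, 2, 1, -3)  (L[1][0] := 4)
  R2 -= 3*R0 → (0, 4, 3, -7)  (L[2][0] := 3)
  R3 -= 3*R0 → (0, -8, -8, 14)  (L[3][0] := 3)
[col 1] pivot 2
  R2 -= 2*R1 → (0, 0, 1, -1)  (L[2][1] := 2)
  R3 -= -4*R1 → (0, 0, -4, 2)  (L[3][1] := -4)
[col 2] pivot 1
  R3 -= -4*R2 → (0, 0, 0, -2)  (L[3][2] := -4)

U[2][2] = 1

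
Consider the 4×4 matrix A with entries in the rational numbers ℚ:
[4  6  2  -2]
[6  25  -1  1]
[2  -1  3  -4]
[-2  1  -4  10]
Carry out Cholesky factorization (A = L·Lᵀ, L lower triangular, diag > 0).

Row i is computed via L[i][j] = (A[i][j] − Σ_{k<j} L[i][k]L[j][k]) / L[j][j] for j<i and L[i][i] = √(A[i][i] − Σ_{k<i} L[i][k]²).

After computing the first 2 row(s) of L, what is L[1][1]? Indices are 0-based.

L[1][1] = 4

Step 1: L[0][0] = √(4) = 2.
  L[1][0] = (6) / L[0][0] = 3.
Step 2: L[1][1] = √(16) = 4.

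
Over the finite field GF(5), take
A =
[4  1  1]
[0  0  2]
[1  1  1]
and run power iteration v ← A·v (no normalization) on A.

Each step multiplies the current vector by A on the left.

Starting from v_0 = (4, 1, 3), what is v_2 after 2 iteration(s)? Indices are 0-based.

v_2 = (4, 1, 4)

v_0 = (4, 1, 3).
v_1 = A·v_0 = (0, 1, 3).
v_2 = A·v_1 = (4, 1, 4).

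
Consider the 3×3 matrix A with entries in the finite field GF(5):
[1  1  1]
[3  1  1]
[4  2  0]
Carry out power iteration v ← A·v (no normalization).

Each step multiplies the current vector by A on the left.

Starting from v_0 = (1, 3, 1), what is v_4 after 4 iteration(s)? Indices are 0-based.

v_4 = (2, 3, 1)

v_0 = (1, 3, 1).
v_1 = A·v_0 = (0, 2, 0).
v_2 = A·v_1 = (2, 2, 4).
v_3 = A·v_2 = (3, 2, 2).
v_4 = A·v_3 = (2, 3, 1).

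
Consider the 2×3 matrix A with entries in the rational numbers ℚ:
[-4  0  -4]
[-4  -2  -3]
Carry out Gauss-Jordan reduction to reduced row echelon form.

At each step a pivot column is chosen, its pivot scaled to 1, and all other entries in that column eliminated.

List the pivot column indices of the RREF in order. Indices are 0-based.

pivot(0,0)=-4: scale R0 → (1, 0, 1)
  clear (1,0): R1 −= (-4)R0 → (0, -2, 1)
pivot(1,1)=-2: scale R1 → (0, 1, -1/2)

pivot columns: 0, 1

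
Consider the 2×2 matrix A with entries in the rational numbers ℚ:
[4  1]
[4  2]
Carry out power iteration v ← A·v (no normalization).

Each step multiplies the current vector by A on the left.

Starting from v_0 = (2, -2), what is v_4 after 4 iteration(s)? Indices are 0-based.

v_4 = (752, 928)

v_0 = (2, -2).
v_1 = A·v_0 = (6, 4).
v_2 = A·v_1 = (28, 32).
v_3 = A·v_2 = (144, 176).
v_4 = A·v_3 = (752, 928).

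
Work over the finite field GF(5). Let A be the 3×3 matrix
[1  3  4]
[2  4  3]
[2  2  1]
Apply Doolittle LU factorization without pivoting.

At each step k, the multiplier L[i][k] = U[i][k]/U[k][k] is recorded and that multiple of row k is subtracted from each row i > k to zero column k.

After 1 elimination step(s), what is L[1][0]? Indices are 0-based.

L[1][0] = 2

[col 0] pivot 1
  R1 -= 2*R0 → (0, 3, 0)  (L[1][0] := 2)
  R2 -= 2*R0 → (0, 1, 3)  (L[2][0] := 2)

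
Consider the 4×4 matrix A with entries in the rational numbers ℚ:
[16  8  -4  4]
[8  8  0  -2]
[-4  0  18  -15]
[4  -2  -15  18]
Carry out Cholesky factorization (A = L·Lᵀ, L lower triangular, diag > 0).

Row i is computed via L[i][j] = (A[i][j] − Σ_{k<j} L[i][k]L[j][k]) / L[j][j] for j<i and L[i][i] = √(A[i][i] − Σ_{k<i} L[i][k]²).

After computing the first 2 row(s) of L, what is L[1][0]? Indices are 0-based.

Step 1: L[0][0] = √(16) = 4.
  L[1][0] = (8) / L[0][0] = 2.
Step 2: L[1][1] = √(4) = 2.

L[1][0] = 2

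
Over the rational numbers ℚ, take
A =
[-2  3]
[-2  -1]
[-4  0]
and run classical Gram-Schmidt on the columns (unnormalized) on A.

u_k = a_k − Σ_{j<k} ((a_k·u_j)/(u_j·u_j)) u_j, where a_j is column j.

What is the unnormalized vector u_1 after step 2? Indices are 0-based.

Step 1: u_0 = a_0 = (-2, -2, -4).
Step 2: u_1 = a_1 − (-1/6)·u_0 = (8/3, -4/3, -2/3).

u_1 = (8/3, -4/3, -2/3)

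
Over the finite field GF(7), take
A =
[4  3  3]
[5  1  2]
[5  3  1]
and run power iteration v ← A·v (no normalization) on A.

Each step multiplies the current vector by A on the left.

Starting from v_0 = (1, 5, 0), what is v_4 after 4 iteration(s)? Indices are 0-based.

v_4 = (0, 2, 2)

v_0 = (1, 5, 0).
v_1 = A·v_0 = (5, 3, 6).
v_2 = A·v_1 = (5, 5, 5).
v_3 = A·v_2 = (1, 5, 3).
v_4 = A·v_3 = (0, 2, 2).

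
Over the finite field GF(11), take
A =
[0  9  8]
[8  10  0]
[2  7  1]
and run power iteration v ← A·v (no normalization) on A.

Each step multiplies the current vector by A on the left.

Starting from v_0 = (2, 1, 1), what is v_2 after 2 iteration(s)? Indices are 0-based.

v_0 = (2, 1, 1).
v_1 = A·v_0 = (6, 4, 1).
v_2 = A·v_1 = (0, 0, 8).

v_2 = (0, 0, 8)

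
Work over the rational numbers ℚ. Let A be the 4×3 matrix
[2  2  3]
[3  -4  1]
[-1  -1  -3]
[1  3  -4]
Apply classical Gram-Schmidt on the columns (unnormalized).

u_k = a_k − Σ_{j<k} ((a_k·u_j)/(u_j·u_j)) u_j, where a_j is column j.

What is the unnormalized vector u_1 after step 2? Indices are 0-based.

u_1 = (38/15, -16/5, -19/15, 49/15)

Step 1: u_0 = a_0 = (2, 3, -1, 1).
Step 2: u_1 = a_1 − (-4/15)·u_0 = (38/15, -16/5, -19/15, 49/15).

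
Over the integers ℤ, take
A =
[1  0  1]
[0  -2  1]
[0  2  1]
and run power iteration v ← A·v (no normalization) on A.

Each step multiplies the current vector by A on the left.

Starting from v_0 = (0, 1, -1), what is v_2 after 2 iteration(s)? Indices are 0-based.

v_0 = (0, 1, -1).
v_1 = A·v_0 = (-1, -3, 1).
v_2 = A·v_1 = (0, 7, -5).

v_2 = (0, 7, -5)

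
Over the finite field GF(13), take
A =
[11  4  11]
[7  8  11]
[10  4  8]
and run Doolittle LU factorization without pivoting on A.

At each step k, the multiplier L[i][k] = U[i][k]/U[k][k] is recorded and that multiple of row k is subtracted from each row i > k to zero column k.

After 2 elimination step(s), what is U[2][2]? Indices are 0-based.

U[2][2] = 9

Step 1: pivot at (0,0) is 11.
  row1 ← row1 − (3)·row0  ⇒  L[1][0]=3, U row1=(0, 9, 4)
  row2 ← row2 − (8)·row0  ⇒  L[2][0]=8, U row2=(0, 11, 11)
Step 2: pivot at (1,1) is 9.
  row2 ← row2 − (7)·row1  ⇒  L[2][1]=7, U row2=(0, 0, 9)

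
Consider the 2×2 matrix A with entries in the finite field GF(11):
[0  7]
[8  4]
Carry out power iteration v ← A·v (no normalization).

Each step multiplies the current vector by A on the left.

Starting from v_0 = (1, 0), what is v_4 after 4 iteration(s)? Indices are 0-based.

v_4 = (6, 4)

v_0 = (1, 0).
v_1 = A·v_0 = (0, 8).
v_2 = A·v_1 = (1, 10).
v_3 = A·v_2 = (4, 4).
v_4 = A·v_3 = (6, 4).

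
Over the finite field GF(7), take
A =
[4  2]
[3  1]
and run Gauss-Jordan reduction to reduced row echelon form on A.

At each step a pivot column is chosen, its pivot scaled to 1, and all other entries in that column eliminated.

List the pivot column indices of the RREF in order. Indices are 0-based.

pivot columns: 0, 1

[1] R0 /= 4  ⇒  (1, 4)
     R1 -= 3·R0  ⇒  (0, 3)
[2] R1 /= 3  ⇒  (0, 1)
     R0 -= 4·R1  ⇒  (1, 0)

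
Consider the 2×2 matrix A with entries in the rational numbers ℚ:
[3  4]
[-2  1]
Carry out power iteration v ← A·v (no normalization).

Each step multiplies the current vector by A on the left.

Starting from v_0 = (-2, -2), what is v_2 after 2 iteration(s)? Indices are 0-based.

v_2 = (-34, 30)

v_0 = (-2, -2).
v_1 = A·v_0 = (-14, 2).
v_2 = A·v_1 = (-34, 30).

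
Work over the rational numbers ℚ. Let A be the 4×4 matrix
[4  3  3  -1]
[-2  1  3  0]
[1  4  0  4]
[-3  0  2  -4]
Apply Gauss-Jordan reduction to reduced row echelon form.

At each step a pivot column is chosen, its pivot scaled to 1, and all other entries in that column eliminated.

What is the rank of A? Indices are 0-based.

pivot(0,0)=4: scale R0 → (1, 3/4, 3/4, -1/4)
  clear (1,0): R1 −= (-2)R0 → (0, 5/2, 9/2, -1/2)
  clear (2,0): R2 −= (1)R0 → (0, 13/4, -3/4, 17/4)
  clear (3,0): R3 −= (-3)R0 → (0, 9/4, 17/4, -19/4)
pivot(1,1)=5/2: scale R1 → (0, 1, 9/5, -1/5)
  clear (0,1): R0 −= (3/4)R1 → (1, 0, -3/5, -1/10)
  clear (2,1): R2 −= (13/4)R1 → (0, 0, -33/5, 49/10)
  clear (3,1): R3 −= (9/4)R1 → (0, 0, 1/5, -43/10)
pivot(2,2)=-33/5: scale R2 → (0, 0, 1, -49/66)
  clear (0,2): R0 −= (-3/5)R2 → (1, 0, 0, -6/11)
  clear (1,2): R1 −= (9/5)R2 → (0, 1, 0, 25/22)
  clear (3,2): R3 −= (1/5)R2 → (0, 0, 0, -137/33)
pivot(3,3)=-137/33: scale R3 → (0, 0, 0, 1)
  clear (0,3): R0 −= (-6/11)R3 → (1, 0, 0, 0)
  clear (1,3): R1 −= (25/22)R3 → (0, 1, 0, 0)
  clear (2,3): R2 −= (-49/66)R3 → (0, 0, 1, 0)

rank = 4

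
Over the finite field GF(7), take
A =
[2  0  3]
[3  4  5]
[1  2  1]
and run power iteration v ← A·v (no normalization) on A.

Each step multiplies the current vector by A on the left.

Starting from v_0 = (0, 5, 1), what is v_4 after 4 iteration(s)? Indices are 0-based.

v_0 = (0, 5, 1).
v_1 = A·v_0 = (3, 4, 4).
v_2 = A·v_1 = (4, 3, 1).
v_3 = A·v_2 = (4, 1, 4).
v_4 = A·v_3 = (6, 1, 3).

v_4 = (6, 1, 3)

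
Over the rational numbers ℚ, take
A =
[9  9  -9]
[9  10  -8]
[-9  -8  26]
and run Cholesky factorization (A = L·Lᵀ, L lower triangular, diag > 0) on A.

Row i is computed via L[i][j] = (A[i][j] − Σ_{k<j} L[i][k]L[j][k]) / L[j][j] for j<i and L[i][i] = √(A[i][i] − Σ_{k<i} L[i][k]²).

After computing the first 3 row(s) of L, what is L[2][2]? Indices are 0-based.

Step 1: L[0][0] = √(9) = 3.
  L[1][0] = (9) / L[0][0] = 3.
Step 2: L[1][1] = √(1) = 1.
  L[2][0] = (-9) / L[0][0] = -3.
  L[2][1] = (1) / L[1][1] = 1.
Step 3: L[2][2] = √(16) = 4.

L[2][2] = 4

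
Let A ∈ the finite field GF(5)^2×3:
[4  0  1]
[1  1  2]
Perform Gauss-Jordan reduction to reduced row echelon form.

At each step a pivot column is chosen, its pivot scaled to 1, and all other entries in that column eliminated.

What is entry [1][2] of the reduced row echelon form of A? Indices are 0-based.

M[1][2] = 3

[1] R0 /= 4  ⇒  (1, 0, 4)
     R1 -= 1·R0  ⇒  (0, 1, 3)
[2] R1 /= 1  ⇒  (0, 1, 3)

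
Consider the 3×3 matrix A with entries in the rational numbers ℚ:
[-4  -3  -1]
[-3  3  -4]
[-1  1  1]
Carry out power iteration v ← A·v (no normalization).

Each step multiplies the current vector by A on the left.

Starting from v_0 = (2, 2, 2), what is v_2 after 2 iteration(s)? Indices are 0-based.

v_2 = (86, 16, 10)

v_0 = (2, 2, 2).
v_1 = A·v_0 = (-16, -8, 2).
v_2 = A·v_1 = (86, 16, 10).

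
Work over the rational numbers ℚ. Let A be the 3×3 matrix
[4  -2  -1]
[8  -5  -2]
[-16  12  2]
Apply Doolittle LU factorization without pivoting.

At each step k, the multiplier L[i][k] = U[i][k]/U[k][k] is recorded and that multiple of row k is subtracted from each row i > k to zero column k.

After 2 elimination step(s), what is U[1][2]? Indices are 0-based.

U[1][2] = 0

k=0: U[0][0]=4
  eliminate (1,0): mult=2, new row 1: (0, -1, 0); set L[1][0]=2
  eliminate (2,0): mult=-4, new row 2: (0, 4, -2); set L[2][0]=-4
k=1: U[1][1]=-1
  eliminate (2,1): mult=-4, new row 2: (0, 0, -2); set L[2][1]=-4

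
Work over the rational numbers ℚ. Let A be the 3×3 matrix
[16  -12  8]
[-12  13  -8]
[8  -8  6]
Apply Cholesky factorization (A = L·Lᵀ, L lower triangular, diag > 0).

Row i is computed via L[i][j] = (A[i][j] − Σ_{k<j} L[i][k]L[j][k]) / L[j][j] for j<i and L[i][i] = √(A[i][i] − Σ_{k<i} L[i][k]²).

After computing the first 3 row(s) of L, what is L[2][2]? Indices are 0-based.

Step 1: L[0][0] = √(16) = 4.
  L[1][0] = (-12) / L[0][0] = -3.
Step 2: L[1][1] = √(4) = 2.
  L[2][0] = (8) / L[0][0] = 2.
  L[2][1] = (-2) / L[1][1] = -1.
Step 3: L[2][2] = √(1) = 1.

L[2][2] = 1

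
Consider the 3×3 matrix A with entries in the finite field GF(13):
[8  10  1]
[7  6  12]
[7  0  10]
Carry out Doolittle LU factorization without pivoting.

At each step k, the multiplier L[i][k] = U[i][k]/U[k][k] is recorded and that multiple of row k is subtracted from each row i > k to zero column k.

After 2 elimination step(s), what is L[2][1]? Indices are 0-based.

L[2][1] = 2

k=0: U[0][0]=8
  eliminate (1,0): mult=9, new row 1: (0, 7, 3); set L[1][0]=9
  eliminate (2,0): mult=9, new row 2: (0, 1, 1); set L[2][0]=9
k=1: U[1][1]=7
  eliminate (2,1): mult=2, new row 2: (0, 0, 8); set L[2][1]=2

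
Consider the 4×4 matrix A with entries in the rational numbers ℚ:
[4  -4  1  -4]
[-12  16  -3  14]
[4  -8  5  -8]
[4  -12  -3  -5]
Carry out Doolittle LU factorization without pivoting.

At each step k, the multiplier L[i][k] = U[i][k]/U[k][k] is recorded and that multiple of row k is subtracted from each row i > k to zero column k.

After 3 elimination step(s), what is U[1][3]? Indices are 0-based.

U[1][3] = 2

Step 1: pivot at (0,0) is 4.
  row1 ← row1 − (-3)·row0  ⇒  L[1][0]=-3, U row1=(0, 4, 0, 2)
  row2 ← row2 − (1)·row0  ⇒  L[2][0]=1, U row2=(0, -4, 4, -4)
  row3 ← row3 − (1)·row0  ⇒  L[3][0]=1, U row3=(0, -8, -4, -1)
Step 2: pivot at (1,1) is 4.
  row2 ← row2 − (-1)·row1  ⇒  L[2][1]=-1, U row2=(0, 0, 4, -2)
  row3 ← row3 − (-2)·row1  ⇒  L[3][1]=-2, U row3=(0, 0, -4, 3)
Step 3: pivot at (2,2) is 4.
  row3 ← row3 − (-1)·row2  ⇒  L[3][2]=-1, U row3=(0, 0, 0, 1)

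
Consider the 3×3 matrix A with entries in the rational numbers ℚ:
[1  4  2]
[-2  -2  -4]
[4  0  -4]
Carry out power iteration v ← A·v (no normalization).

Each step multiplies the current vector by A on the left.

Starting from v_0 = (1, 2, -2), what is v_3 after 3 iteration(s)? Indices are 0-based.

v_0 = (1, 2, -2).
v_1 = A·v_0 = (5, 2, 12).
v_2 = A·v_1 = (37, -62, -28).
v_3 = A·v_2 = (-267, 162, 260).

v_3 = (-267, 162, 260)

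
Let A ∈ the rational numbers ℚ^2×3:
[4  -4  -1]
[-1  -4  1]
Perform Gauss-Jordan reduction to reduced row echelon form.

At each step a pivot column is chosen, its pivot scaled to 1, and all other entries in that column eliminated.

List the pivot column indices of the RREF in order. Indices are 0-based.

pivot(0,0)=4: scale R0 → (1, -1, -1/4)
  clear (1,0): R1 −= (-1)R0 → (0, -5, 3/4)
pivot(1,1)=-5: scale R1 → (0, 1, -3/20)
  clear (0,1): R0 −= (-1)R1 → (1, 0, -2/5)

pivot columns: 0, 1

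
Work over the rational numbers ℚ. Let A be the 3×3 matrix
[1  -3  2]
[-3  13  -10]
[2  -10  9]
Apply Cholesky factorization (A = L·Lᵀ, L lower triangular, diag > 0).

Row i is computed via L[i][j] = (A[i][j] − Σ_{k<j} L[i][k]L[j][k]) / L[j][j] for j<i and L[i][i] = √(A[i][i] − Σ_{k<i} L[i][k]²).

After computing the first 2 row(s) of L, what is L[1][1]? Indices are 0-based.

L[1][1] = 2

Step 1: L[0][0] = √(1) = 1.
  L[1][0] = (-3) / L[0][0] = -3.
Step 2: L[1][1] = √(4) = 2.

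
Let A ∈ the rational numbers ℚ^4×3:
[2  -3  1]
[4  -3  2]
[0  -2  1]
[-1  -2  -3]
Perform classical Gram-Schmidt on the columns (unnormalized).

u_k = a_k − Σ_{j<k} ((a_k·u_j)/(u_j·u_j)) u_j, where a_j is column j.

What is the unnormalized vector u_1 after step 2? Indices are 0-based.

u_1 = (-31/21, 1/21, -2, -58/21)

Step 1: u_0 = a_0 = (2, 4, 0, -1).
Step 2: u_1 = a_1 − (-16/21)·u_0 = (-31/21, 1/21, -2, -58/21).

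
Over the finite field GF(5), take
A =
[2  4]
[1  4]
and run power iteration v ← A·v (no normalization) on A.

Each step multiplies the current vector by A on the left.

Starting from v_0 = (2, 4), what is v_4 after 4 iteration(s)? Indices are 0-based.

v_4 = (4, 2)

v_0 = (2, 4).
v_1 = A·v_0 = (0, 3).
v_2 = A·v_1 = (2, 2).
v_3 = A·v_2 = (2, 0).
v_4 = A·v_3 = (4, 2).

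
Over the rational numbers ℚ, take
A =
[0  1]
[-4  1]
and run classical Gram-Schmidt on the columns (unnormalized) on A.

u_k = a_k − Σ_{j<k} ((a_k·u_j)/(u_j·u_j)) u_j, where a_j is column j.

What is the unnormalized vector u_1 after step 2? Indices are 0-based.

Step 1: u_0 = a_0 = (0, -4).
Step 2: u_1 = a_1 − (-1/4)·u_0 = (1, 0).

u_1 = (1, 0)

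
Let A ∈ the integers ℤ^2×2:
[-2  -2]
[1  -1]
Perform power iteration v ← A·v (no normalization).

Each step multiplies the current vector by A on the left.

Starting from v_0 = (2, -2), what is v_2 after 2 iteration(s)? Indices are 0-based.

v_2 = (-8, -4)

v_0 = (2, -2).
v_1 = A·v_0 = (0, 4).
v_2 = A·v_1 = (-8, -4).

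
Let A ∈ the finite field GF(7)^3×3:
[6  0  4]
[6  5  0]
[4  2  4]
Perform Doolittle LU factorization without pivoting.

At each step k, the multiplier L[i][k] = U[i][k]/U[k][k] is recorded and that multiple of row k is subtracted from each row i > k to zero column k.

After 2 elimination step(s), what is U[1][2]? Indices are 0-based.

U[1][2] = 3

Step 1: pivot at (0,0) is 6.
  row1 ← row1 − (1)·row0  ⇒  L[1][0]=1, U row1=(0, 5, 3)
  row2 ← row2 − (3)·row0  ⇒  L[2][0]=3, U row2=(0, 2, 6)
Step 2: pivot at (1,1) is 5.
  row2 ← row2 − (6)·row1  ⇒  L[2][1]=6, U row2=(0, 0, 2)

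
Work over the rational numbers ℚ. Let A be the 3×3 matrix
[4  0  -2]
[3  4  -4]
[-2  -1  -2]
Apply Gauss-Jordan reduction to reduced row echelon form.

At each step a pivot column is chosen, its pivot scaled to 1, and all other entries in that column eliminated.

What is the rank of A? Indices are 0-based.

rank = 3

[1] R0 /= 4  ⇒  (1, 0, -1/2)
     R1 -= 3·R0  ⇒  (0, 4, -5/2)
     R2 -= -2·R0  ⇒  (0, -1, -3)
[2] R1 /= 4  ⇒  (0, 1, -5/8)
     R2 -= -1·R1  ⇒  (0, 0, -29/8)
[3] R2 /= -29/8  ⇒  (0, 0, 1)
     R0 -= -1/2·R2  ⇒  (1, 0, 0)
     R1 -= -5/8·R2  ⇒  (0, 1, 0)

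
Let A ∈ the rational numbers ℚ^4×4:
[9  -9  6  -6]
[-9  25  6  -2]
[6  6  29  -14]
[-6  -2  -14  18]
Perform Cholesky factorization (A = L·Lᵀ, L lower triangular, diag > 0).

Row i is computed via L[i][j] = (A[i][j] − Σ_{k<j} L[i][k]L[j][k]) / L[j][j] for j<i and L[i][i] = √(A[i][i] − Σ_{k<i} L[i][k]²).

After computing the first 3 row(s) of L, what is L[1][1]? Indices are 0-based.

L[1][1] = 4

Step 1: L[0][0] = √(9) = 3.
  L[1][0] = (-9) / L[0][0] = -3.
Step 2: L[1][1] = √(16) = 4.
  L[2][0] = (6) / L[0][0] = 2.
  L[2][1] = (12) / L[1][1] = 3.
Step 3: L[2][2] = √(16) = 4.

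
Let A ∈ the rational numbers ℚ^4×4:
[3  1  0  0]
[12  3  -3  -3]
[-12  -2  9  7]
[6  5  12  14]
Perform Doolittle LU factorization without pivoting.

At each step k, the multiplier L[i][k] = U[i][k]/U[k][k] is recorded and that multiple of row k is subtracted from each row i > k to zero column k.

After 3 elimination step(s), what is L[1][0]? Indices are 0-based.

L[1][0] = 4

k=0: U[0][0]=3
  eliminate (1,0): mult=4, new row 1: (0, -1, -3, -3); set L[1][0]=4
  eliminate (2,0): mult=-4, new row 2: (0, 2, 9, 7); set L[2][0]=-4
  eliminate (3,0): mult=2, new row 3: (0, 3, 12, 14); set L[3][0]=2
k=1: U[1][1]=-1
  eliminate (2,1): mult=-2, new row 2: (0, 0, 3, 1); set L[2][1]=-2
  eliminate (3,1): mult=-3, new row 3: (0, 0, 3, 5); set L[3][1]=-3
k=2: U[2][2]=3
  eliminate (3,2): mult=1, new row 3: (0, 0, 0, 4); set L[3][2]=1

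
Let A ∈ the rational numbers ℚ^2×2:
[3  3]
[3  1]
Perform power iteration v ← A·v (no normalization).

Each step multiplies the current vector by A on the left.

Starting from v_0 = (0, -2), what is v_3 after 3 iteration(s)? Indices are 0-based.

v_3 = (-132, -92)

v_0 = (0, -2).
v_1 = A·v_0 = (-6, -2).
v_2 = A·v_1 = (-24, -20).
v_3 = A·v_2 = (-132, -92).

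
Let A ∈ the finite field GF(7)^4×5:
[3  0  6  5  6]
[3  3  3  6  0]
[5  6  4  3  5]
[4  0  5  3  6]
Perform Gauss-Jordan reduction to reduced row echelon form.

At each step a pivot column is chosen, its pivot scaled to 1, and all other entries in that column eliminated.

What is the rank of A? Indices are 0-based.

pivot(0,0)=3: scale R0 → (1, 0, 2, 4, 2)
  clear (1,0): R1 −= (3)R0 → (0, 3, 4, 1, 1)
  clear (2,0): R2 −= (5)R0 → (0, 6, 1, 4, 2)
  clear (3,0): R3 −= (4)R0 → (0, 0, 4, 1, 5)
pivot(1,1)=3: scale R1 → (0, 1, 6, 5, 5)
  clear (2,1): R2 −= (6)R1 → (0, 0, 0, 2, 0)
pivot(2,2): swap R2↔R3
pivot(2,2)=4: scale R2 → (0, 0, 1, 2, 3)
  clear (0,2): R0 −= (2)R2 → (1, 0, 0, 0, 3)
  clear (1,2): R1 −= (6)R2 → (0, 1, 0, 0, 1)
pivot(3,3)=2: scale R3 → (0, 0, 0, 1, 0)
  clear (2,3): R2 −= (2)R3 → (0, 0, 1, 0, 3)

rank = 4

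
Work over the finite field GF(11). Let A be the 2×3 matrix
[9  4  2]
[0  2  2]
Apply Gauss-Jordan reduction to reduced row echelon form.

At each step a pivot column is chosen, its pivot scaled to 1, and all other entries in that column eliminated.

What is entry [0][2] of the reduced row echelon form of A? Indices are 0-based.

M[0][2] = 1

step 1: normalize row 0 (÷9) = (1, 9, 10)
step 2: normalize row 1 (÷2) = (0, 1, 1)
  row 0: subtract 9×row1 = (1, 0, 1)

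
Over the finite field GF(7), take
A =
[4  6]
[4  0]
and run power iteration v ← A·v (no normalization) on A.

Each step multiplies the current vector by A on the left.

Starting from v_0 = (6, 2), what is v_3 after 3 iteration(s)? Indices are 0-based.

v_0 = (6, 2).
v_1 = A·v_0 = (1, 3).
v_2 = A·v_1 = (1, 4).
v_3 = A·v_2 = (0, 4).

v_3 = (0, 4)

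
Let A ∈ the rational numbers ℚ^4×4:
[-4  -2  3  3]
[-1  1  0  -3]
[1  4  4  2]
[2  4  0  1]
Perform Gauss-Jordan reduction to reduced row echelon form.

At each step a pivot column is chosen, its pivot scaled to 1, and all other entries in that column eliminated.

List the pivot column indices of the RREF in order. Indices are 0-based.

[1] R0 /= -4  ⇒  (1, 1/2, -3/4, -3/4)
     R1 -= -1·R0  ⇒  (0, 3/2, -3/4, -15/4)
     R2 -= 1·R0  ⇒  (0, 7/2, 19/4, 11/4)
     R3 -= 2·R0  ⇒  (0, 3, 3/2, 5/2)
[2] R1 /= 3/2  ⇒  (0, 1, -1/2, -5/2)
     R0 -= 1/2·R1  ⇒  (1, 0, -1/2, 1/2)
     R2 -= 7/2·R1  ⇒  (0, 0, 13/2, 23/2)
     R3 -= 3·R1  ⇒  (0, 0, 3, 10)
[3] R2 /= 13/2  ⇒  (0, 0, 1, 23/13)
     R0 -= -1/2·R2  ⇒  (1, 0, 0, 18/13)
     R1 -= -1/2·R2  ⇒  (0, 1, 0, -21/13)
     R3 -= 3·R2  ⇒  (0, 0, 0, 61/13)
[4] R3 /= 61/13  ⇒  (0, 0, 0, 1)
     R0 -= 18/13·R3  ⇒  (1, 0, 0, 0)
     R1 -= -21/13·R3  ⇒  (0, 1, 0, 0)
     R2 -= 23/13·R3  ⇒  (0, 0, 1, 0)

pivot columns: 0, 1, 2, 3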